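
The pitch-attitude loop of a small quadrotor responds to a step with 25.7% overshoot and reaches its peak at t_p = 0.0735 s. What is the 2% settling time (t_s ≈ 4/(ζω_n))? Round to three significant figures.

From the overshoot, ζ = −ln(OS)/√(π²+ln²(OS)) = 0.397.
t_p = π/ω_d ⇒ ω_d = 42.7 rad/s; then ω_n = ω_d/√(1−ζ²) = 46.6 rad/s.
t_s ≈ 4/(ζω_n) = 4/(0.397·46.6) = 0.216 s.

t_s ≈ 0.216 s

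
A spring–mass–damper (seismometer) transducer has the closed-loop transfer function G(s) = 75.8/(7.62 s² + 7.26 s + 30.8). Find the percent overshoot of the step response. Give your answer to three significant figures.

Dividing through by 7.62: denominator becomes s² + 0.9528 s + 4.042.
So ω_n = √4.042 = 2.01 rad/s and ζ = 0.9528/(2·2.01) = 0.237.
Overshoot: exp(−π·0.237/√(1−0.237²)) = 0.465, i.e. 46.5%.

%OS ≈ 46.5%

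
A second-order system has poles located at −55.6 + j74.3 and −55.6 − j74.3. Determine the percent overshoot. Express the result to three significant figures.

%OS ≈ 9.53%

|pole| = ω_n = √(55.6² + 74.3²) = 92.8 rad/s; ζ = cos θ = σ/ω_n = 0.599.
Overshoot: exp(−π·0.599/√(1−0.599²)) = 0.0953, i.e. 9.53%.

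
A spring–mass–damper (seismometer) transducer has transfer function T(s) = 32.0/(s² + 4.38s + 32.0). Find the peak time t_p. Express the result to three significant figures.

t_p ≈ 0.602 s

Matching coefficients with s² + 2ζω_n s + ω_n² gives ω_n² = 32.0 ⇒ ω_n = 5.66 rad/s, and ζ = 4.38/(2ω_n) = 0.387.
The damped frequency ω_d = ω_n√(1−ζ²) = 5.22 rad/s. Then t_p = π/ω_d = 0.602 s.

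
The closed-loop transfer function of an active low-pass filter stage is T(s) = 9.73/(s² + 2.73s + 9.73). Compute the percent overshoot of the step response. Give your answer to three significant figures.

%OS ≈ 21.7%

Comparing the denominator to s² + 2ζω_n s + ω_n²: ω_n = √9.73 = 3.12 rad/s, and 2ζω_n = 2.73 so ζ = 2.73/(2·3.12) = 0.438.
Overshoot: exp(−π·0.438/√(1−0.438²)) = 0.217, i.e. 21.7%.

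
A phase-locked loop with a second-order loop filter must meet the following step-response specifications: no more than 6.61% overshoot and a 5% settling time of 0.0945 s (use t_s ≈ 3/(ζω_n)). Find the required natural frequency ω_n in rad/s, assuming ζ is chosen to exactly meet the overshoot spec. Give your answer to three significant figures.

ζ = −ln(OS)/√(π² + (ln OS)²). With OS = 0.0661, ln OS = −2.717 and ζ = 2.717/4.153 = 0.654.
From t_s ≈ 3/(ζω_n): ω_n = 3/(ζ·t_s) = 3/(0.654·0.0945) = 48.5 rad/s.

ω_n ≈ 48.5 rad/s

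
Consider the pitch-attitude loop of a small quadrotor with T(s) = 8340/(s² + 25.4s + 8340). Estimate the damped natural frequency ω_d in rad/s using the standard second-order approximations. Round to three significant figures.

Matching coefficients with s² + 2ζω_n s + ω_n² gives ω_n² = 8340 ⇒ ω_n = 91.3 rad/s, and ζ = 25.4/(2ω_n) = 0.139.
ω_d = ω_n√(1−ζ²) = 90.4 rad/s.

ω_d ≈ 90.4 rad/s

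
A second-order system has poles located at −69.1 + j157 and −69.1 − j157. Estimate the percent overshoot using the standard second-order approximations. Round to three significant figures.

%OS ≈ 25.1%

|pole| = ω_n = √(69.1² + 157²) = 172 rad/s; ζ = cos θ = σ/ω_n = 0.403.
%OS = 100·exp(−πζ/√(1−ζ²)) = 25.1%.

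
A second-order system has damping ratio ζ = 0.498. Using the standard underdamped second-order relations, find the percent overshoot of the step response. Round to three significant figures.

%OS ≈ 16.5%

For an underdamped second-order system, %OS = 100·exp(−πζ/√(1−ζ²)).
πζ/√(1−ζ²) = π·0.498/√(1−0.248) = 1.804, so %OS = 100·e^(−1.804) = 16.5%.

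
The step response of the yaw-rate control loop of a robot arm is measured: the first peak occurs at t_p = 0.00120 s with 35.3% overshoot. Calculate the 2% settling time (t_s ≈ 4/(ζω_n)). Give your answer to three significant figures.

t_s ≈ 0.00461 s

The overshoot fixes ζ = −ln(OS)/√(π²+ln²(OS)) = 0.315.
From t_p = π/ω_d, ω_d = π/0.00120 = 2620 rad/s, so ω_n = ω_d/√(1−ζ²) = 2760 rad/s.
t_s ≈ 4/(ζω_n) = 4/(0.315·2760) = 0.00461 s.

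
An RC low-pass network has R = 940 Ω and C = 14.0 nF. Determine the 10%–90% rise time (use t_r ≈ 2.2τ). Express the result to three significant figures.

τ = RC = 940 × 14.0 nF = 0.0000132 s.
t_r ≈ 2.2τ = 0.0000290 s.

t_r ≈ 0.0000290 s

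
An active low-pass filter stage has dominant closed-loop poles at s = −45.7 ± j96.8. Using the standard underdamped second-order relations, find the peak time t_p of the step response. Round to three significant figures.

t_p = π/ω_d with ω_d = 96.8 (the imaginary part), so t_p = 0.0325 s.

t_p ≈ 0.0325 s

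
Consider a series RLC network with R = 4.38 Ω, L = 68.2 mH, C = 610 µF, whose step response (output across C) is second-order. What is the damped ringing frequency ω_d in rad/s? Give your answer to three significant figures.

ω_d ≈ 152 rad/s

For a series RLC circuit (capacitor voltage as output), ω_n = 1/√(LC) = 1/√(68.2 mH · 610 µF) = 155 rad/s.
ζ = (R/2)·√(C/L) = (4.38/2)·√(610 µF/68.2 mH) = 0.207.
ω_d = 155·√(1 − 0.207²) = 152 rad/s.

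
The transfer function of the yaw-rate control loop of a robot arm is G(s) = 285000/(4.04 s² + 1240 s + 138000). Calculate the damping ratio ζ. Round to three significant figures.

ζ ≈ 0.830

Dividing through by 4.04: denominator becomes s² + 306.9 s + 34160.
So ω_n = √34160 = 185 rad/s and ζ = 306.9/(2·185) = 0.830.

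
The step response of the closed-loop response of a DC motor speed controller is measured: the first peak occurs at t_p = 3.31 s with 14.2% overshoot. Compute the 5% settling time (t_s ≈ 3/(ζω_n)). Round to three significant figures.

t_s ≈ 5.09 s

The overshoot fixes ζ = −ln(OS)/√(π²+ln²(OS)) = 0.528.
From t_p = π/ω_d, ω_d = π/3.31 = 0.949 rad/s, so ω_n = ω_d/√(1−ζ²) = 1.12 rad/s.
t_s ≈ 3/(ζω_n) = 3/(0.528·1.12) = 5.09 s.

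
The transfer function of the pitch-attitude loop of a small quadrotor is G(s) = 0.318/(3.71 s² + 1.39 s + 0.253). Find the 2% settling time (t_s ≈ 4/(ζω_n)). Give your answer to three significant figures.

t_s ≈ 21.4 s

Dividing through by 3.71: denominator becomes s² + 0.3747 s + 0.06819.
So ω_n = √0.06819 = 0.261 rad/s and ζ = 0.3747/(2·0.261) = 0.717.
t_s ≈ 4/(ζω_n) = 21.4 s.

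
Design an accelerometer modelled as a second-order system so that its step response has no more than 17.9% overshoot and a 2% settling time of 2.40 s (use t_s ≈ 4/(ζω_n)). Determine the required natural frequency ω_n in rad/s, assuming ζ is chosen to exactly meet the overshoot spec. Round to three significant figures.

From %OS = 100·exp(−πζ/√(1−ζ²)), invert to get ζ = −ln(OS)/√(π² + ln²(OS)) with OS = 0.179.
−ln 0.179 = 1.720, so ζ = 1.720/√(π² + 2.960) = 0.480.
Then ω_n = 4/(ζ t_s) = 4/(0.480 × 2.40) = 3.47 rad/s.

ω_n ≈ 3.47 rad/s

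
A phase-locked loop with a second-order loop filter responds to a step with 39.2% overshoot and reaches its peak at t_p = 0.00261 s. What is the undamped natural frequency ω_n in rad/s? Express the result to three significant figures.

ω_n ≈ 1260 rad/s

From the overshoot, ζ = −ln(OS)/√(π²+ln²(OS)) = 0.286.
From t_p = π/ω_d, ω_d = π/0.00261 = 1200 rad/s, so ω_n = ω_d/√(1−ζ²) = 1260 rad/s.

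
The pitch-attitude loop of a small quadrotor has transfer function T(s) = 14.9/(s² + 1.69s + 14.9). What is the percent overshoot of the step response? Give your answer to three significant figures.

%OS ≈ 49.4%

Comparing the denominator to s² + 2ζω_n s + ω_n²: ω_n = √14.9 = 3.86 rad/s, and 2ζω_n = 1.69 so ζ = 1.69/(2·3.86) = 0.219.
Overshoot: exp(−π·0.219/√(1−0.219²)) = 0.494, i.e. 49.4%.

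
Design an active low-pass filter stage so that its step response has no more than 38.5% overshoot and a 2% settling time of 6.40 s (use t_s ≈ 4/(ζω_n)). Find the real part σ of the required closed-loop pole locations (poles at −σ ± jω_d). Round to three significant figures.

The settling-time spec alone fixes σ = ζω_n = 4/t_s = 4/6.40 = 0.625.
(Overshoot then fixes ζ = 0.291 and hence ω_d = σ·√(1−ζ²)/ζ = 2.06 rad/s.)

σ ≈ 0.625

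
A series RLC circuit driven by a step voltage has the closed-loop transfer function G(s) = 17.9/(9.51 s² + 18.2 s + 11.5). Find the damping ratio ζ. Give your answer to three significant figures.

Dividing through by 9.51: denominator becomes s² + 1.914 s + 1.209.
So ω_n = √1.209 = 1.10 rad/s and ζ = 1.914/(2·1.10) = 0.870.

ζ ≈ 0.870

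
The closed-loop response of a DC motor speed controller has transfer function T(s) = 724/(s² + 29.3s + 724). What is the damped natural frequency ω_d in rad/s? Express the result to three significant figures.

Matching coefficients with s² + 2ζω_n s + ω_n² gives ω_n² = 724 ⇒ ω_n = 26.9 rad/s, and ζ = 29.3/(2ω_n) = 0.544.
The damped frequency ω_d = ω_n√(1−ζ²) = 22.6 rad/s.

ω_d ≈ 22.6 rad/s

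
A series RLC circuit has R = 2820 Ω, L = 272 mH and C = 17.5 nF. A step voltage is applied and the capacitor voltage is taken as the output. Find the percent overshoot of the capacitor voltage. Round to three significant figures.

%OS ≈ 30.0%

For a series RLC circuit (capacitor voltage as output), ω_n = 1/√(LC) = 1/√(272 mH · 17.5 nF) = 14500 rad/s.
ζ = (R/2)·√(C/L) = (2820/2)·√(17.5 nF/272 mH) = 0.358.
%OS = 100·exp(−πζ/√(1−ζ²)) = 30.0%.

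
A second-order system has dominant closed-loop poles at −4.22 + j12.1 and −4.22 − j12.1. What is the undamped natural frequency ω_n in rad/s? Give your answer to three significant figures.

|pole| = ω_n = √(4.22² + 12.1²) = 12.8 rad/s; ζ = cos θ = σ/ω_n = 0.329.

ω_n ≈ 12.8 rad/s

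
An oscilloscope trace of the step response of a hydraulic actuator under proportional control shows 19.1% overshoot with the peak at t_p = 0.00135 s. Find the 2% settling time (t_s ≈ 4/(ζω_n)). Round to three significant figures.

t_s ≈ 0.00326 s

The overshoot fixes ζ = −ln(OS)/√(π²+ln²(OS)) = 0.466.
From t_p = π/ω_d, ω_d = π/0.00135 = 2330 rad/s, so ω_n = ω_d/√(1−ζ²) = 2630 rad/s.
t_s ≈ 4/(ζω_n) = 4/(0.466·2630) = 0.00326 s.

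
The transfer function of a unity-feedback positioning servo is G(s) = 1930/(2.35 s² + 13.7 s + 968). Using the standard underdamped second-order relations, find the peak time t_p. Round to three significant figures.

Dividing through by 2.35: denominator becomes s² + 5.830 s + 411.9.
So ω_n = √411.9 = 20.3 rad/s and ζ = 5.830/(2·20.3) = 0.144.
The damped frequency ω_d = ω_n√(1−ζ²) = 20.1 rad/s. t_p = π/ω_d = 0.156 s.

t_p ≈ 0.156 s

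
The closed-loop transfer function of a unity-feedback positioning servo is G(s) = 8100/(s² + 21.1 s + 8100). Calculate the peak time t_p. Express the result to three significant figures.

t_p ≈ 0.0351 s

Matching coefficients with s² + 2ζω_n s + ω_n² gives ω_n² = 8100 ⇒ ω_n = 90.0 rad/s, and ζ = 21.1/(2ω_n) = 0.117.
ω_d = 90.0·√(1 − 0.117²) = 89.4 rad/s. Then t_p = π/ω_d = 0.0351 s.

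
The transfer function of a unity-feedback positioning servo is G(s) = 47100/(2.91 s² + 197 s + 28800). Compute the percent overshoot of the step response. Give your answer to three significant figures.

%OS ≈ 32.1%

Dividing through by 2.91: denominator becomes s² + 67.70 s + 9897.
So ω_n = √9897 = 99.5 rad/s and ζ = 67.70/(2·99.5) = 0.340.
%OS = 100·exp(−πζ/√(1−ζ²)) = 32.1%.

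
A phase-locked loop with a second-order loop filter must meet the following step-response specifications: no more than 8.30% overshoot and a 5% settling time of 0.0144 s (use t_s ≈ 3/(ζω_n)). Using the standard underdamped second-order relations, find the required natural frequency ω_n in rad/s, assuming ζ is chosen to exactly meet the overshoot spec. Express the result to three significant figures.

ω_n ≈ 335 rad/s

ζ = −ln(OS)/√(π² + (ln OS)²). With OS = 0.0830, ln OS = −2.489 and ζ = 2.489/4.008 = 0.621.
Then ω_n = 3/(ζ t_s) = 3/(0.621 × 0.0144) = 335 rad/s.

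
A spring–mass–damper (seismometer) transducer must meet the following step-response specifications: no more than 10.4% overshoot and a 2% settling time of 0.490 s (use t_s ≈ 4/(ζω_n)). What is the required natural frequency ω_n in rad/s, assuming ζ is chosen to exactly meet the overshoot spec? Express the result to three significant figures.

ζ = −ln(OS)/√(π² + (ln OS)²). With OS = 0.104, ln OS = −2.263 and ζ = 2.263/3.872 = 0.585.
Then ω_n = 4/(ζ t_s) = 4/(0.585 × 0.490) = 14.0 rad/s.

ω_n ≈ 14.0 rad/s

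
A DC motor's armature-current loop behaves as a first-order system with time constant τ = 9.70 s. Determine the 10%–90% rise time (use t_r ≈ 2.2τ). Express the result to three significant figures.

t_r ≈ 2.2τ = 21.3 s.

t_r ≈ 21.3 s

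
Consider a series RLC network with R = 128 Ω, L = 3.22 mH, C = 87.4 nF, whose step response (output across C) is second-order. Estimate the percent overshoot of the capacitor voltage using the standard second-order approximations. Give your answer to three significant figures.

For a series RLC circuit (capacitor voltage as output), ω_n = 1/√(LC) = 1/√(3.22 mH · 87.4 nF) = 59600 rad/s.
ζ = (R/2)·√(C/L) = (128/2)·√(87.4 nF/3.22 mH) = 0.333.
%OS = 100·exp(−πζ/√(1−ζ²)) = 32.9%.

%OS ≈ 32.9%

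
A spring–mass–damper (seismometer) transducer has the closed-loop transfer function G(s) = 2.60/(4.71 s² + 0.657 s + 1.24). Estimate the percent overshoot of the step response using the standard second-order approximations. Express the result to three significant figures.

Dividing through by 4.71: denominator becomes s² + 0.1395 s + 0.2633.
So ω_n = √0.2633 = 0.513 rad/s and ζ = 0.1395/(2·0.513) = 0.136.
Overshoot: exp(−π·0.136/√(1−0.136²)) = 0.650, i.e. 65.0%.

%OS ≈ 65.0%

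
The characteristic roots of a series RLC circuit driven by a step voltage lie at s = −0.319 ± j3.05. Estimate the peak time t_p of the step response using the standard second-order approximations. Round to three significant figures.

t_p = π/ω_d with ω_d = 3.05 (the imaginary part), so t_p = 1.03 s.

t_p ≈ 1.03 s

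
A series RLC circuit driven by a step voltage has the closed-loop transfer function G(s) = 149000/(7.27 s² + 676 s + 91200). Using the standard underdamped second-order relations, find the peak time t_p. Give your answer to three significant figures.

t_p ≈ 0.0308 s

Dividing through by 7.27: denominator becomes s² + 92.98 s + 12540.
So ω_n = √12540 = 112 rad/s and ζ = 92.98/(2·112) = 0.415.
ω_d = 112·√(1 − 0.415²) = 102 rad/s. t_p = π/ω_d = 0.0308 s.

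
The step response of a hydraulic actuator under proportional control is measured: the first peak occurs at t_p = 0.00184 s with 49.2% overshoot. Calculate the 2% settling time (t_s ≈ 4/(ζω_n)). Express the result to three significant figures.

The overshoot fixes ζ = −ln(OS)/√(π²+ln²(OS)) = 0.220.
From t_p = π/ω_d, ω_d = π/0.00184 = 1710 rad/s, so ω_n = ω_d/√(1−ζ²) = 1750 rad/s.
t_s ≈ 4/(ζω_n) = 4/(0.220·1750) = 0.0104 s.

t_s ≈ 0.0104 s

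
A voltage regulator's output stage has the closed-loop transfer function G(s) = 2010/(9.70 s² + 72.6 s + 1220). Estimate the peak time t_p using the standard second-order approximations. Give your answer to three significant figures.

t_p ≈ 0.297 s

Dividing through by 9.70: denominator becomes s² + 7.485 s + 125.8.
So ω_n = √125.8 = 11.2 rad/s and ζ = 7.485/(2·11.2) = 0.334.
The damped frequency ω_d = ω_n√(1−ζ²) = 10.6 rad/s. t_p = π/ω_d = 0.297 s.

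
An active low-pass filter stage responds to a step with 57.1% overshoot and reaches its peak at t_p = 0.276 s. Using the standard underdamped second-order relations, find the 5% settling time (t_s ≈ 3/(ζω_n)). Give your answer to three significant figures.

From the overshoot, ζ = −ln(OS)/√(π²+ln²(OS)) = 0.176.
From t_p = π/ω_d, ω_d = π/0.276 = 11.4 rad/s, so ω_n = ω_d/√(1−ζ²) = 11.6 rad/s.
t_s ≈ 3/(ζω_n) = 3/(0.176·11.6) = 1.48 s.

t_s ≈ 1.48 s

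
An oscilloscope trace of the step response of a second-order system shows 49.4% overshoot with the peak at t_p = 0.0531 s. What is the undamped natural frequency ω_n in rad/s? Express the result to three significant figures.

ω_n ≈ 60.6 rad/s

The overshoot fixes ζ = −ln(OS)/√(π²+ln²(OS)) = 0.219.
From t_p = π/ω_d, ω_d = π/0.0531 = 59.2 rad/s, so ω_n = ω_d/√(1−ζ²) = 60.6 rad/s.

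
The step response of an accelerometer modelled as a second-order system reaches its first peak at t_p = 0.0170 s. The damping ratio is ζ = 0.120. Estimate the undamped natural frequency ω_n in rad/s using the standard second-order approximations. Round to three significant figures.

ω_n ≈ 186 rad/s

Peak time t_p = π/ω_d, so ω_d = π/t_p = π/0.0170 = 185 rad/s.
ω_n = ω_d/√(1−ζ²) = 185/√0.986 = 186 rad/s.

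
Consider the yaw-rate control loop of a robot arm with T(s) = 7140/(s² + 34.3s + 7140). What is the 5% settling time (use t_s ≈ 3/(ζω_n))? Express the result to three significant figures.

t_s ≈ 0.175 s

Matching coefficients with s² + 2ζω_n s + ω_n² gives ω_n² = 7140 ⇒ ω_n = 84.5 rad/s, and ζ = 34.3/(2ω_n) = 0.203.
t_s ≈ 3/(ζω_n) = 3/(0.203·84.5) = 0.175 s.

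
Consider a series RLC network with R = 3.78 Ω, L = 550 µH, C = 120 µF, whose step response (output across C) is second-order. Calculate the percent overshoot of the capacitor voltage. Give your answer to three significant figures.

%OS ≈ 0.273%

For a series RLC circuit (capacitor voltage as output), ω_n = 1/√(LC) = 1/√(550 µH · 120 µF) = 3890 rad/s.
ζ = (R/2)·√(C/L) = (3.78/2)·√(120 µF/550 µH) = 0.883.
%OS = 100 e^{−πζ/√(1−ζ²)} with ζ = 0.883 gives 0.273%.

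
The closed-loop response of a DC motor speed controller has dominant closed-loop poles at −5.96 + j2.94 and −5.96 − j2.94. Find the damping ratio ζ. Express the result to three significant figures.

With σ = 5.96, ω_d = 2.94: ω_n = √(σ²+ω_d²) = 6.65 rad/s, ζ = σ/ω_n = 0.897.

ζ ≈ 0.897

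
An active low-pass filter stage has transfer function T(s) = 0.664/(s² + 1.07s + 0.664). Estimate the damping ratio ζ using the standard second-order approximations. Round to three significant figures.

Comparing the denominator to s² + 2ζω_n s + ω_n²: ω_n = √0.664 = 0.815 rad/s, and 2ζω_n = 1.07 so ζ = 1.07/(2·0.815) = 0.657.

ζ ≈ 0.657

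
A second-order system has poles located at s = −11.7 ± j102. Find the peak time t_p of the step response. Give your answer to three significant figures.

t_p = π/ω_d with ω_d = 102 (the imaginary part), so t_p = 0.0308 s.

t_p ≈ 0.0308 s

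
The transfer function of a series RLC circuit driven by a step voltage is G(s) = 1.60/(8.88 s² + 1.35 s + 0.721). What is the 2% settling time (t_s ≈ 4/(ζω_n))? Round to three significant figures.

Dividing through by 8.88: denominator becomes s² + 0.1520 s + 0.08119.
So ω_n = √0.08119 = 0.285 rad/s and ζ = 0.1520/(2·0.285) = 0.267.
t_s ≈ 4/(ζω_n) = 52.6 s.

t_s ≈ 52.6 s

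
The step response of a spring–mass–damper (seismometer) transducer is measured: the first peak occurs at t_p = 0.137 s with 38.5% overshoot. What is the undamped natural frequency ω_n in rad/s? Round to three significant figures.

The overshoot fixes ζ = −ln(OS)/√(π²+ln²(OS)) = 0.291.
From t_p = π/ω_d, ω_d = π/0.137 = 22.9 rad/s, so ω_n = ω_d/√(1−ζ²) = 24.0 rad/s.

ω_n ≈ 24.0 rad/s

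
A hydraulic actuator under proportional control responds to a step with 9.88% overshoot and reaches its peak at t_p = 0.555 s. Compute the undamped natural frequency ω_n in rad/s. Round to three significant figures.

From the overshoot, ζ = −ln(OS)/√(π²+ln²(OS)) = 0.593.
From t_p = π/ω_d, ω_d = π/0.555 = 5.66 rad/s, so ω_n = ω_d/√(1−ζ²) = 7.03 rad/s.

ω_n ≈ 7.03 rad/s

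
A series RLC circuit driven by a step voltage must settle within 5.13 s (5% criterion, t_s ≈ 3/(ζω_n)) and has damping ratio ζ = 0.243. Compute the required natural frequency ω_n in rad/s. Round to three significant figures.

ω_n ≈ 2.41 rad/s

Rearranging t_s ≈ 3/(ζω_n) gives ω_n = 3/(ζ·t_s) = 3/(0.243 × 5.13) = 2.41 rad/s.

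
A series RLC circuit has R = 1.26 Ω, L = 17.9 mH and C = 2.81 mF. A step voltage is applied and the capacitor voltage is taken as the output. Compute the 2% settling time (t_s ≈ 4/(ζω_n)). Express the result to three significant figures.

For a series RLC circuit (capacitor voltage as output), ω_n = 1/√(LC) = 1/√(17.9 mH · 2.81 mF) = 141 rad/s.
ζ = (R/2)·√(C/L) = (1.26/2)·√(2.81 mF/17.9 mH) = 0.250.
t_s ≈ 4/(ζω_n) = 0.114 s.

t_s ≈ 0.114 s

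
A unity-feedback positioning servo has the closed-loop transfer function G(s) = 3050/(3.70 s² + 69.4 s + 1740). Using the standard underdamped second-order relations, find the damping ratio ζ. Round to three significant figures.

ζ ≈ 0.432

Dividing through by 3.70: denominator becomes s² + 18.76 s + 470.3.
So ω_n = √470.3 = 21.7 rad/s and ζ = 18.76/(2·21.7) = 0.432.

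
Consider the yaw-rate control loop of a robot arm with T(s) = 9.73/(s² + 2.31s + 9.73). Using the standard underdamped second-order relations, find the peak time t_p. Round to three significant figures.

t_p ≈ 1.08 s

Comparing the denominator to s² + 2ζω_n s + ω_n²: ω_n = √9.73 = 3.12 rad/s, and 2ζω_n = 2.31 so ζ = 2.31/(2·3.12) = 0.370.
ω_d = ω_n√(1−ζ²) = 2.90 rad/s. Then t_p = π/ω_d = 1.08 s.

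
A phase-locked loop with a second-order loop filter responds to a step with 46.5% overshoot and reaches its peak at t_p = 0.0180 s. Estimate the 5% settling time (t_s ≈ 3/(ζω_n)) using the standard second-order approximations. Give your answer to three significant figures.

t_s ≈ 0.0705 s

ζ from %OS: ζ = |ln 0.465|/√(π²+ln²0.465) = 0.237.
From t_p = π/ω_d, ω_d = π/0.0180 = 175 rad/s, so ω_n = ω_d/√(1−ζ²) = 180 rad/s.
t_s ≈ 3/(ζω_n) = 3/(0.237·180) = 0.0705 s.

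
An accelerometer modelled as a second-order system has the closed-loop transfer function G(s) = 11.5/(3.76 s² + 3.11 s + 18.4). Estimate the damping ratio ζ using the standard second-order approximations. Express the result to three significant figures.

Dividing through by 3.76: denominator becomes s² + 0.8271 s + 4.894.
So ω_n = √4.894 = 2.21 rad/s and ζ = 0.8271/(2·2.21) = 0.187.

ζ ≈ 0.187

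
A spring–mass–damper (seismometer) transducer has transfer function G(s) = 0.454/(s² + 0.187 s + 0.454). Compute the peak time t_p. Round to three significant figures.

ω_n = √0.454 = 0.674 rad/s; ζ = 0.187/(2·0.674) = 0.139.
The damped frequency ω_d = ω_n√(1−ζ²) = 0.667 rad/s. Then t_p = π/ω_d = 4.71 s.

t_p ≈ 4.71 s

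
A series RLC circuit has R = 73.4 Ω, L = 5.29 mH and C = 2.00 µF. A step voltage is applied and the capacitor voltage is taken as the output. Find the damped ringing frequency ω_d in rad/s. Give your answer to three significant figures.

ω_d ≈ 6810 rad/s

For a series RLC circuit (capacitor voltage as output), ω_n = 1/√(LC) = 1/√(5.29 mH · 2.00 µF) = 9720 rad/s.
ζ = (R/2)·√(C/L) = (73.4/2)·√(2.00 µF/5.29 mH) = 0.714.
ω_d = ω_n√(1−ζ²) = 6810 rad/s.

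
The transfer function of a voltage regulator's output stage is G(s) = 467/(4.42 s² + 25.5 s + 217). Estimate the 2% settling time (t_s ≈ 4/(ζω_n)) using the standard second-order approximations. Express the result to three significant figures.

t_s ≈ 1.39 s

Dividing through by 4.42: denominator becomes s² + 5.769 s + 49.10.
So ω_n = √49.10 = 7.01 rad/s and ζ = 5.769/(2·7.01) = 0.412.
t_s ≈ 4/(ζω_n) = 1.39 s.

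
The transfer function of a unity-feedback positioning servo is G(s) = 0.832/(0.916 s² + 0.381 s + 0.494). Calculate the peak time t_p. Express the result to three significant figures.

t_p ≈ 4.46 s

Dividing through by 0.916: denominator becomes s² + 0.4159 s + 0.5393.
So ω_n = √0.5393 = 0.734 rad/s and ζ = 0.4159/(2·0.734) = 0.283.
ω_d = ω_n√(1−ζ²) = 0.704 rad/s. t_p = π/ω_d = 4.46 s.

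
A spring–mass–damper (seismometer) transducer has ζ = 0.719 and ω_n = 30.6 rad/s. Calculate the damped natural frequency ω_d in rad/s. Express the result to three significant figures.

ω_d = ω_n√(1−ζ²) = 30.6·√0.483 = 21.3 rad/s.

ω_d ≈ 21.3 rad/s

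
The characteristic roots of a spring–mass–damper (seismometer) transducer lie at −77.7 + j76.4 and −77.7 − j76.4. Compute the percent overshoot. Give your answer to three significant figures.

With σ = 77.7, ω_d = 76.4: ω_n = √(σ²+ω_d²) = 109 rad/s, ζ = σ/ω_n = 0.713.
%OS = 100·exp(−πζ/√(1−ζ²)) = 4.10%.

%OS ≈ 4.10%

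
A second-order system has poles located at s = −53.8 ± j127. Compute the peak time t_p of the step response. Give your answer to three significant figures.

t_p ≈ 0.0247 s

t_p = π/ω_d with ω_d = 127 (the imaginary part), so t_p = 0.0247 s.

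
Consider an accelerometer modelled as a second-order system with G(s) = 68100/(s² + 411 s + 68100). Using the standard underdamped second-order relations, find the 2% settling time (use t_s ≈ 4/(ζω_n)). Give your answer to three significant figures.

t_s ≈ 0.0195 s

Comparing the denominator to s² + 2ζω_n s + ω_n²: ω_n = √68100 = 261 rad/s, and 2ζω_n = 411 so ζ = 411/(2·261) = 0.787.
t_s ≈ 4/(ζω_n) = 4/(0.787·261) = 0.0195 s.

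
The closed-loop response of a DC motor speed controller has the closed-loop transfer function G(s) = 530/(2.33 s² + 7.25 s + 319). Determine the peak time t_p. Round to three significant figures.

Dividing through by 2.33: denominator becomes s² + 3.112 s + 136.9.
So ω_n = √136.9 = 11.7 rad/s and ζ = 3.112/(2·11.7) = 0.133.
ω_d = ω_n√(1−ζ²) = 11.6 rad/s. t_p = π/ω_d = 0.271 s.

t_p ≈ 0.271 s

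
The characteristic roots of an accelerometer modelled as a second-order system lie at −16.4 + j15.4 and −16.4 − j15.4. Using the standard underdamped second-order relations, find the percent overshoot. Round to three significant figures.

%OS ≈ 3.52%

The poles are at −σ ± jω_d with σ = 16.4 and ω_d = 15.4, so ω_n = √(σ²+ω_d²) = 22.5 rad/s and ζ = σ/ω_n = 0.729.
Overshoot: exp(−π·0.729/√(1−0.729²)) = 0.0352, i.e. 3.52%.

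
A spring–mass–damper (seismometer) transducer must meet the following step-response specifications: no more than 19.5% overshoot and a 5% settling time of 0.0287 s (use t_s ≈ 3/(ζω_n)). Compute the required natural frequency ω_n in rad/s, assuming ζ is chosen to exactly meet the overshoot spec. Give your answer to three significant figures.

From %OS = 100·exp(−πζ/√(1−ζ²)), invert to get ζ = −ln(OS)/√(π² + ln²(OS)) with OS = 0.195.
−ln 0.195 = 1.635, so ζ = 1.635/√(π² + 2.672) = 0.462.
From t_s ≈ 3/(ζω_n): ω_n = 3/(ζ·t_s) = 3/(0.462·0.0287) = 226 rad/s.

ω_n ≈ 226 rad/s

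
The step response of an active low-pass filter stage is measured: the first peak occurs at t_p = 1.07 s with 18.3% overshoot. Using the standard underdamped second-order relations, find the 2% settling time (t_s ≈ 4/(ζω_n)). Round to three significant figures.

t_s ≈ 2.52 s

From the overshoot, ζ = −ln(OS)/√(π²+ln²(OS)) = 0.476.
From t_p = π/ω_d, ω_d = π/1.07 = 2.94 rad/s, so ω_n = ω_d/√(1−ζ²) = 3.34 rad/s.
t_s ≈ 4/(ζω_n) = 4/(0.476·3.34) = 2.52 s.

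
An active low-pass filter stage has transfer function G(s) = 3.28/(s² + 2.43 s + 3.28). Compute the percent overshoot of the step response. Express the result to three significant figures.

ω_n = √3.28 = 1.81 rad/s; ζ = 2.43/(2·1.81) = 0.671.
%OS = 100 e^{−πζ/√(1−ζ²)} with ζ = 0.671 gives 5.83%.

%OS ≈ 5.83%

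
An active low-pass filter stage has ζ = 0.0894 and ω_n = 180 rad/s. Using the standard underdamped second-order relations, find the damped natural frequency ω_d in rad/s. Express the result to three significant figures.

ω_d = ω_n√(1−ζ²) = 180·√0.992 = 179 rad/s.

ω_d ≈ 179 rad/s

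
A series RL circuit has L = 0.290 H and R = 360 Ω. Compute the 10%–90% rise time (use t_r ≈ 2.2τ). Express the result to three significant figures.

t_r ≈ 0.00177 s

τ = L/R = 0.290/360 = 0.000806 s.
t_r ≈ 2.2τ = 0.00177 s.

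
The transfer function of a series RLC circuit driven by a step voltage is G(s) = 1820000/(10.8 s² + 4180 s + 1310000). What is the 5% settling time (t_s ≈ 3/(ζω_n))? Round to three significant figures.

Dividing through by 10.8: denominator becomes s² + 387.0 s + 121300.
So ω_n = √121300 = 348 rad/s and ζ = 387.0/(2·348) = 0.556.
t_s ≈ 3/(ζω_n) = 0.0155 s.

t_s ≈ 0.0155 s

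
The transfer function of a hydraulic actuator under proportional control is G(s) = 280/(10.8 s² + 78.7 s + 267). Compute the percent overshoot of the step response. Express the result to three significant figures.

%OS ≈ 3.39%

Dividing through by 10.8: denominator becomes s² + 7.287 s + 24.72.
So ω_n = √24.72 = 4.97 rad/s and ζ = 7.287/(2·4.97) = 0.733.
%OS = 100·exp(−πζ/√(1−ζ²)) = 3.39%.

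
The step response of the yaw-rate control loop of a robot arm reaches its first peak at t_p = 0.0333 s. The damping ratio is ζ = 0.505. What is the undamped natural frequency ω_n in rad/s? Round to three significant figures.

ω_n ≈ 109 rad/s

Peak time t_p = π/ω_d, so ω_d = π/t_p = π/0.0333 = 94.3 rad/s.
ω_n = ω_d/√(1−ζ²) = 94.3/√0.745 = 109 rad/s.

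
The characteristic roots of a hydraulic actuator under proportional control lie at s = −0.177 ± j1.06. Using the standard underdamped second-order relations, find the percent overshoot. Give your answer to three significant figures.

|pole| = ω_n = √(0.177² + 1.06²) = 1.07 rad/s; ζ = cos θ = σ/ω_n = 0.165.
%OS = 100 e^{−πζ/√(1−ζ²)} with ζ = 0.165 gives 59.2%.

%OS ≈ 59.2%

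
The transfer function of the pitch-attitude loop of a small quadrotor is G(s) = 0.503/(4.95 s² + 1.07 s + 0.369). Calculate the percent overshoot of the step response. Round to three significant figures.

Dividing through by 4.95: denominator becomes s² + 0.2162 s + 0.07455.
So ω_n = √0.07455 = 0.273 rad/s and ζ = 0.2162/(2·0.273) = 0.396.
%OS = 100 e^{−πζ/√(1−ζ²)} with ζ = 0.396 gives 25.8%.

%OS ≈ 25.8%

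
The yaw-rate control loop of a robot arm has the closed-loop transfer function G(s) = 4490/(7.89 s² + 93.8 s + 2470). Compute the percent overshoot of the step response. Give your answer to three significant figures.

Dividing through by 7.89: denominator becomes s² + 11.89 s + 313.1.
So ω_n = √313.1 = 17.7 rad/s and ζ = 11.89/(2·17.7) = 0.336.
%OS = 100 e^{−πζ/√(1−ζ²)} with ζ = 0.336 gives 32.6%.

%OS ≈ 32.6%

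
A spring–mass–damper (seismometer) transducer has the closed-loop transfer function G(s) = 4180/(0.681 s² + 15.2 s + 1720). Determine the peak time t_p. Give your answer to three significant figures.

Dividing through by 0.681: denominator becomes s² + 22.32 s + 2526.
So ω_n = √2526 = 50.3 rad/s and ζ = 22.32/(2·50.3) = 0.222.
The damped frequency ω_d = ω_n√(1−ζ²) = 49.0 rad/s. t_p = π/ω_d = 0.0641 s.

t_p ≈ 0.0641 s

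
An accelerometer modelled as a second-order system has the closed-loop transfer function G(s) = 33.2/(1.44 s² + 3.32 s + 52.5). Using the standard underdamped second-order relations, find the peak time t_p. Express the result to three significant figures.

t_p ≈ 0.530 s

Dividing through by 1.44: denominator becomes s² + 2.306 s + 36.46.
So ω_n = √36.46 = 6.04 rad/s and ζ = 2.306/(2·6.04) = 0.191.
The damped frequency ω_d = ω_n√(1−ζ²) = 5.93 rad/s. t_p = π/ω_d = 0.530 s.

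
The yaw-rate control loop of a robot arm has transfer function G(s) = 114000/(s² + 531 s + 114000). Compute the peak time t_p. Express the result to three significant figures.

t_p ≈ 0.0151 s

Matching coefficients with s² + 2ζω_n s + ω_n² gives ω_n² = 114000 ⇒ ω_n = 338 rad/s, and ζ = 531/(2ω_n) = 0.786.
The damped frequency ω_d = ω_n√(1−ζ²) = 209 rad/s. Then t_p = π/ω_d = 0.0151 s.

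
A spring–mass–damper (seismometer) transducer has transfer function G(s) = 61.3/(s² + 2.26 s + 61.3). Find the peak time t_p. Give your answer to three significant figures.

t_p ≈ 0.405 s

Comparing the denominator to s² + 2ζω_n s + ω_n²: ω_n = √61.3 = 7.83 rad/s, and 2ζω_n = 2.26 so ζ = 2.26/(2·7.83) = 0.144.
ω_d = 7.83·√(1 − 0.144²) = 7.75 rad/s. Then t_p = π/ω_d = 0.405 s.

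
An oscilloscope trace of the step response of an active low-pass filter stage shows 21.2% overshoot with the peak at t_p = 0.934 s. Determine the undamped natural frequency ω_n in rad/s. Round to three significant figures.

The overshoot fixes ζ = −ln(OS)/√(π²+ln²(OS)) = 0.443.
From t_p = π/ω_d, ω_d = π/0.934 = 3.36 rad/s, so ω_n = ω_d/√(1−ζ²) = 3.75 rad/s.

ω_n ≈ 3.75 rad/s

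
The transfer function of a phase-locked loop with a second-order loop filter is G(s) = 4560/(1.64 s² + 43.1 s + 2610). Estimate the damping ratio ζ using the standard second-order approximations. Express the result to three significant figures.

ζ ≈ 0.329

Dividing through by 1.64: denominator becomes s² + 26.28 s + 1591.
So ω_n = √1591 = 39.9 rad/s and ζ = 26.28/(2·39.9) = 0.329.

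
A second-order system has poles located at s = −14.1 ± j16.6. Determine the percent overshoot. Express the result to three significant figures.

%OS ≈ 6.94%

The poles are at −σ ± jω_d with σ = 14.1 and ω_d = 16.6, so ω_n = √(σ²+ω_d²) = 21.8 rad/s and ζ = σ/ω_n = 0.647.
%OS = 100 e^{−πζ/√(1−ζ²)} with ζ = 0.647 gives 6.94%.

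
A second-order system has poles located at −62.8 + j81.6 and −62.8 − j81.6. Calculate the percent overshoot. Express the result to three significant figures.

%OS ≈ 8.91%

With σ = 62.8, ω_d = 81.6: ω_n = √(σ²+ω_d²) = 103 rad/s, ζ = σ/ω_n = 0.610.
%OS = 100·exp(−πζ/√(1−ζ²)) = 8.91%.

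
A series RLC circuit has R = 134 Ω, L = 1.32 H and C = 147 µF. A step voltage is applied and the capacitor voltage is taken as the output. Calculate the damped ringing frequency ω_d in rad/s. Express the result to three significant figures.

For a series RLC circuit (capacitor voltage as output), ω_n = 1/√(LC) = 1/√(1.32 H · 147 µF) = 71.8 rad/s.
ζ = (R/2)·√(C/L) = (134/2)·√(147 µF/1.32 H) = 0.707.
ω_d = ω_n√(1−ζ²) = 50.8 rad/s.

ω_d ≈ 50.8 rad/s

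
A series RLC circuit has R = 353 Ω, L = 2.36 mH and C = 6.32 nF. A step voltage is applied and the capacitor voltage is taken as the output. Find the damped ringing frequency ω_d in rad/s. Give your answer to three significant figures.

For a series RLC circuit (capacitor voltage as output), ω_n = 1/√(LC) = 1/√(2.36 mH · 6.32 nF) = 259000 rad/s.
ζ = (R/2)·√(C/L) = (353/2)·√(6.32 nF/2.36 mH) = 0.289.
ω_d = ω_n√(1−ζ²) = 248000 rad/s.

ω_d ≈ 248000 rad/s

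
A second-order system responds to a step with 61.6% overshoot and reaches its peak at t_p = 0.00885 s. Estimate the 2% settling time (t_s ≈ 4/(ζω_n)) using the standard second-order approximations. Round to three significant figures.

t_s ≈ 0.0731 s

The overshoot fixes ζ = −ln(OS)/√(π²+ln²(OS)) = 0.152.
From t_p = π/ω_d, ω_d = π/0.00885 = 355 rad/s, so ω_n = ω_d/√(1−ζ²) = 359 rad/s.
t_s ≈ 4/(ζω_n) = 4/(0.152·359) = 0.0731 s.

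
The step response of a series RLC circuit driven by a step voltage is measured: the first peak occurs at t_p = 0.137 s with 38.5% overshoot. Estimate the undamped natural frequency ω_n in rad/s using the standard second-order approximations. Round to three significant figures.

The overshoot fixes ζ = −ln(OS)/√(π²+ln²(OS)) = 0.291.
t_p = π/ω_d ⇒ ω_d = 22.9 rad/s; then ω_n = ω_d/√(1−ζ²) = 24.0 rad/s.

ω_n ≈ 24.0 rad/s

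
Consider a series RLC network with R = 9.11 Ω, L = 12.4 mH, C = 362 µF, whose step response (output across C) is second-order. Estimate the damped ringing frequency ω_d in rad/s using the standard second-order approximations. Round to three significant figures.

For a series RLC circuit (capacitor voltage as output), ω_n = 1/√(LC) = 1/√(12.4 mH · 362 µF) = 472 rad/s.
ζ = (R/2)·√(C/L) = (9.11/2)·√(362 µF/12.4 mH) = 0.778.
ω_d = 472·√(1 − 0.778²) = 296 rad/s.

ω_d ≈ 296 rad/s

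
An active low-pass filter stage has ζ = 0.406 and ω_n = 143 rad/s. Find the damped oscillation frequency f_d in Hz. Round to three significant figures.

ω_d = ω_n√(1−ζ²) = 143·√0.835 = 131 rad/s.
f_d = ω_d/(2π) = 20.8 Hz.

f_d ≈ 20.8 Hz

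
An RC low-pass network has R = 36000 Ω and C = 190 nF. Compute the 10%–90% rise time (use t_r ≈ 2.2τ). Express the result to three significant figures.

t_r ≈ 0.0150 s

τ = RC = 36000 × 190 nF = 0.00684 s.
t_r ≈ 2.2τ = 0.0150 s.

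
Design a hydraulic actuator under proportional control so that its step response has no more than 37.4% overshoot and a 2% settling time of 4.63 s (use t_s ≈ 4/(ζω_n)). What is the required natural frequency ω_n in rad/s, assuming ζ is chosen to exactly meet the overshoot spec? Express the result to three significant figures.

ω_n ≈ 2.89 rad/s

Inverting the overshoot relation: ζ = |ln 0.374|/√(π² + ln²0.374) = 0.299.
Then ω_n = 4/(ζ t_s) = 4/(0.299 × 4.63) = 2.89 rad/s.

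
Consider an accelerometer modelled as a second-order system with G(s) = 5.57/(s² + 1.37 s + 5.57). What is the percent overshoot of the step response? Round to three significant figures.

%OS ≈ 38.6%

Matching coefficients with s² + 2ζω_n s + ω_n² gives ω_n² = 5.57 ⇒ ω_n = 2.36 rad/s, and ζ = 1.37/(2ω_n) = 0.290.
%OS = 100·exp(−πζ/√(1−ζ²)) = 38.6%.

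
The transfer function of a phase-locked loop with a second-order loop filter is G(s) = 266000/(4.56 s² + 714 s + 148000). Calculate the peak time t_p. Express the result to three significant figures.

Dividing through by 4.56: denominator becomes s² + 156.6 s + 32460.
So ω_n = √32460 = 180 rad/s and ζ = 156.6/(2·180) = 0.435.
ω_d = 180·√(1 − 0.435²) = 162 rad/s. t_p = π/ω_d = 0.0194 s.

t_p ≈ 0.0194 s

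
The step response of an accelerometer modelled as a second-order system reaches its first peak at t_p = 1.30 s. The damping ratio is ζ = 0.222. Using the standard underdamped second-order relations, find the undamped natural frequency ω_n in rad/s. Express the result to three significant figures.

ω_n ≈ 2.48 rad/s

Peak time t_p = π/ω_d, so ω_d = π/t_p = π/1.30 = 2.42 rad/s.
ω_n = ω_d/√(1−ζ²) = 2.42/√0.951 = 2.48 rad/s.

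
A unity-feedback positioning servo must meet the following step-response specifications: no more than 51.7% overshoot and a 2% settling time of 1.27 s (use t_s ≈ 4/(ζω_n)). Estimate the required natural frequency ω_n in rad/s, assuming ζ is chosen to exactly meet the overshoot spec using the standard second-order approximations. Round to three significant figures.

ω_n ≈ 15.3 rad/s

From %OS = 100·exp(−πζ/√(1−ζ²)), invert to get ζ = −ln(OS)/√(π² + ln²(OS)) with OS = 0.517.
−ln 0.517 = 0.6597, so ζ = 0.6597/√(π² + 0.4352) = 0.206.
Then ω_n = 4/(ζ t_s) = 4/(0.206 × 1.27) = 15.3 rad/s.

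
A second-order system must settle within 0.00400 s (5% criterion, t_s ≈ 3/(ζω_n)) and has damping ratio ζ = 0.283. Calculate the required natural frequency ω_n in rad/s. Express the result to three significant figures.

ω_n ≈ 2650 rad/s

Rearranging t_s ≈ 3/(ζω_n) gives ω_n = 3/(ζ·t_s) = 3/(0.283 × 0.00400) = 2650 rad/s.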